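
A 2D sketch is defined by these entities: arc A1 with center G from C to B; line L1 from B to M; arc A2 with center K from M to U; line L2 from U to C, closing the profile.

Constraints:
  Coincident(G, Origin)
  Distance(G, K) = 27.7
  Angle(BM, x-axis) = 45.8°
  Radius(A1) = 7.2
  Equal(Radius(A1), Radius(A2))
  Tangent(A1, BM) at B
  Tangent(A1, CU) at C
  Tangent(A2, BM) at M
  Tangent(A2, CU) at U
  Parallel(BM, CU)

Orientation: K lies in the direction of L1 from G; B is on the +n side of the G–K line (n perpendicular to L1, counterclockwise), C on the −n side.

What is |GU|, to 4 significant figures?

28.62

Tangency of A1 to both parallel lines with radius 7.2 puts B and C at G ± 7.2·n: B = (-5.162, 5.020), C = (5.162, -5.020). Equal radii place M and U the same way about K: M = K + 7.2·n = (14.15, 24.88), U = K − 7.2·n = (24.47, 14.84). Then |GU| = |U − G| = 28.62.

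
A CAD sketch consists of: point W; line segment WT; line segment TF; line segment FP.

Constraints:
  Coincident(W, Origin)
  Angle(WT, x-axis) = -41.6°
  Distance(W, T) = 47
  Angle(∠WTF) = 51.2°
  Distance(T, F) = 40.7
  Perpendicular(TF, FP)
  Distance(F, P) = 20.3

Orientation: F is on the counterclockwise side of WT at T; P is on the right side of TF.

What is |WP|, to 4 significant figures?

58.03

∠WTF = 51.2°, so TF runs at -41.6° + (180° − 51.2°) = 87.20° from the x-axis; with |TF| = 40.7, F = T + 40.7·(cos 87.20°, sin 87.20°) = (37.13, 9.447). TF ⟂ FP; with |FP| = 20.3 on the right of TF, P = F + 20.3·(0.9988, -0.04885) = (57.41, 8.455). Then |WP| = |P − W| = 58.03.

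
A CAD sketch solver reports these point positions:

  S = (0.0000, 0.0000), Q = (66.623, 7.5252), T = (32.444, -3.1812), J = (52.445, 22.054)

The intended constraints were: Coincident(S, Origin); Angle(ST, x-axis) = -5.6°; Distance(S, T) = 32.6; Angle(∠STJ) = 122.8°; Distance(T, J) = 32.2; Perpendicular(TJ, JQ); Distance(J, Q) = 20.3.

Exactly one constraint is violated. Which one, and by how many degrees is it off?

Perpendicular(TJ, JQ) — off by 7.30°.

S = (0.00, 0.00) ✓; ST at -5.600° ✓; |ST| = 32.60 ✓; ∠STJ = 122.8° ✓; |TJ| = 32.20 ✓; ∠(TJ, JQ) = 97.30° ✗; |JQ| = 20.30 ✓.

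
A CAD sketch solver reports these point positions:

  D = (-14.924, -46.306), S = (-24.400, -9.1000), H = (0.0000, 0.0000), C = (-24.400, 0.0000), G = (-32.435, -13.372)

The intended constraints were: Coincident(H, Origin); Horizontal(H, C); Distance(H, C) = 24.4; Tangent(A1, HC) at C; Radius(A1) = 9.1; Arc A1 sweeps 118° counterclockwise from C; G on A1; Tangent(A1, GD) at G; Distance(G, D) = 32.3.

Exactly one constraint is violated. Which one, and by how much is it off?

Distance(G, D) = 32.3 — off by 5.00.

H = (0.00, 0.00) ✓; H.y = 0.00, C.y = 0.00 ✓; |HC| = 24.40 ✓; ∠(SC, CH) = 90.00° ✓; |SC| = 9.100 ✓; bearing(S→G) − bearing(S→C) = 118.0° ✓; |SG| = 9.100 ✓; ∠(SG, GD) = 90.00° ✓; |GD| = 37.30 ✗.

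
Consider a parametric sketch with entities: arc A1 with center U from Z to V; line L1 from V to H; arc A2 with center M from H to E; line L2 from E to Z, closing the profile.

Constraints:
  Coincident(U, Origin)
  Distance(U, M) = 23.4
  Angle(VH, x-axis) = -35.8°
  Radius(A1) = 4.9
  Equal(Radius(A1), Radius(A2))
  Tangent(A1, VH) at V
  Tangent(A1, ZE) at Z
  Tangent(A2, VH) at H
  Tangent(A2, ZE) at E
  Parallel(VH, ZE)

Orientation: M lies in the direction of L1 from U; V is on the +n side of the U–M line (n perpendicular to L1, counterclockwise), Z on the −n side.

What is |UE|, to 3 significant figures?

23.9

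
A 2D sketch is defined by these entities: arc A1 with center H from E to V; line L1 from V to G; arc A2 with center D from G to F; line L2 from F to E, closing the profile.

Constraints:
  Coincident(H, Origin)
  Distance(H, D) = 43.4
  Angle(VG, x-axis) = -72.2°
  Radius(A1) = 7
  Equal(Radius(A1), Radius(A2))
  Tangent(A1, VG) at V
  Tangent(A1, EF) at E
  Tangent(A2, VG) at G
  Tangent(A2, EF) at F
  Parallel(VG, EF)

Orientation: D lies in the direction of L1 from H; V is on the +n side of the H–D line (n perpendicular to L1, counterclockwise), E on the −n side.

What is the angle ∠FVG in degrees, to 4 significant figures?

17.88°

Tangency of A1 to both parallel lines with radius 7.0 puts V and E at H ± 7.0·n: V = (6.665, 2.140), E = (-6.665, -2.140). Equal radii place G and F the same way about D: G = D + 7.0·n = (19.93, -39.18), F = D − 7.0·n = (6.602, -43.46). Then cos ∠FVG = VF·VG / (|VF||VG|), giving 17.88°.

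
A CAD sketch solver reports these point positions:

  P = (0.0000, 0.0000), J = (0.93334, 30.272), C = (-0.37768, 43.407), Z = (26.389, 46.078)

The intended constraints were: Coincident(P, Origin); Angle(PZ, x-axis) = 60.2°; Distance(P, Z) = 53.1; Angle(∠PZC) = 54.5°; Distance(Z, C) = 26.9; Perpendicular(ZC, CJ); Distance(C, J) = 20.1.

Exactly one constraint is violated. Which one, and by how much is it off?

Distance(C, J) = 20.1 — off by 6.90.

P = (0.00, 0.00) ✓; PZ at 60.20° ✓; |PZ| = 53.10 ✓; ∠PZC = 54.50° ✓; |ZC| = 26.90 ✓; ∠(ZC, CJ) = 90.00° ✓; |CJ| = 13.20 ✗.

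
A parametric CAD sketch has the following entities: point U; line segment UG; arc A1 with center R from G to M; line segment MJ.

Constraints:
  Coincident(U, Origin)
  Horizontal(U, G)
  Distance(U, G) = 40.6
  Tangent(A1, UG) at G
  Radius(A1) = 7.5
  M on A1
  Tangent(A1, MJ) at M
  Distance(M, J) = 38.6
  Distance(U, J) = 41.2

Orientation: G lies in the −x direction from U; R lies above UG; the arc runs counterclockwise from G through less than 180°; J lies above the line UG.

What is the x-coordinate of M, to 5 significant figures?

-33.981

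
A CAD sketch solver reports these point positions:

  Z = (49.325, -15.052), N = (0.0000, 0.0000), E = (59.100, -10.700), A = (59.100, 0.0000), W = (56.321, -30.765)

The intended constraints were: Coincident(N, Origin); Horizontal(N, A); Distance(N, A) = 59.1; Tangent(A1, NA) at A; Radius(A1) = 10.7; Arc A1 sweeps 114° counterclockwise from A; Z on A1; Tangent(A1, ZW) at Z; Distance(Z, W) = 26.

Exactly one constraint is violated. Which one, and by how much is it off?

Distance(Z, W) = 26 — off by 8.80.

N = (0.00, 0.00) ✓; N.y = 0.00, A.y = 0.00 ✓; |NA| = 59.10 ✓; ∠(EA, AN) = 90.00° ✓; |EA| = 10.70 ✓; bearing(E→Z) − bearing(E→A) = 114.0° ✓; |EZ| = 10.70 ✓; ∠(EZ, ZW) = 90.00° ✓; |ZW| = 17.20 ✗.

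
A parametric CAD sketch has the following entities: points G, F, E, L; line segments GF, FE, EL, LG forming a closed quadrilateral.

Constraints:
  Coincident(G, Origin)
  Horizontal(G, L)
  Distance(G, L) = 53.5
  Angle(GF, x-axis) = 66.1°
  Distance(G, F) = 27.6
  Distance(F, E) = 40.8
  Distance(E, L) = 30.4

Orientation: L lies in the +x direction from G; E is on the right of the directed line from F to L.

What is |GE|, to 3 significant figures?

28.9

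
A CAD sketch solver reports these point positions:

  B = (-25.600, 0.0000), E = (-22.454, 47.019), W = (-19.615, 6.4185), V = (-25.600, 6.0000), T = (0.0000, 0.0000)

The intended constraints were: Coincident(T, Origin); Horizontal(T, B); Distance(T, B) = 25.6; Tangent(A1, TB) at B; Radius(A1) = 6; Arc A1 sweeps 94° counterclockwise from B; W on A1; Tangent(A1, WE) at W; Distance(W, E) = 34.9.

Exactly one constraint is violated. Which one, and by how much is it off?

Distance(W, E) = 34.9 — off by 5.80.

T = (0.00, 0.00) ✓; T.y = 0.00, B.y = 0.00 ✓; |TB| = 25.60 ✓; ∠(VB, BT) = 90.00° ✓; |VB| = 6.000 ✓; bearing(V→W) − bearing(V→B) = 94.00° ✓; |VW| = 6.000 ✓; ∠(VW, WE) = 90.00° ✓; |WE| = 40.70 ✗.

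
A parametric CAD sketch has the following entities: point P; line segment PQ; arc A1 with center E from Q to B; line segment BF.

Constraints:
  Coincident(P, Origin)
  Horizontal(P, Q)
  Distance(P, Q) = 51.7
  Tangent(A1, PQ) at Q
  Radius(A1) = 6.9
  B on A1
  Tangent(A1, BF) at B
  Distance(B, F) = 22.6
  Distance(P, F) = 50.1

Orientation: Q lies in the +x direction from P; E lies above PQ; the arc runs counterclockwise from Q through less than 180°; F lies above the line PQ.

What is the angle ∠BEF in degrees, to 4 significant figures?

73.02°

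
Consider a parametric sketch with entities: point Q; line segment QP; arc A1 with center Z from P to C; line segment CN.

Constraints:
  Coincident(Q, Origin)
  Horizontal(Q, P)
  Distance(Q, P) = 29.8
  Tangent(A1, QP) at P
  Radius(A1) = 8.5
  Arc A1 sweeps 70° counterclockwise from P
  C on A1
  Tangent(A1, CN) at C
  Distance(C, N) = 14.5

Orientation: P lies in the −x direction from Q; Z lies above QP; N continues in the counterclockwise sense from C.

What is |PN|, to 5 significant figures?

23.172

On A1, P sits at bearing -90° from Z; a 70° counterclockwise sweep puts C at bearing -20°, so C = Z + 8.5·(cos -20°, sin -20°) = (-21.813, 5.5928). Tangency of A1 to CN means the radius ZC is perpendicular to CN, so CN runs along (−sin -20°, cos -20°); with |CN| = 14.5, N = (-16.853, 19.218). Then |PN| = |N − P| = 23.172.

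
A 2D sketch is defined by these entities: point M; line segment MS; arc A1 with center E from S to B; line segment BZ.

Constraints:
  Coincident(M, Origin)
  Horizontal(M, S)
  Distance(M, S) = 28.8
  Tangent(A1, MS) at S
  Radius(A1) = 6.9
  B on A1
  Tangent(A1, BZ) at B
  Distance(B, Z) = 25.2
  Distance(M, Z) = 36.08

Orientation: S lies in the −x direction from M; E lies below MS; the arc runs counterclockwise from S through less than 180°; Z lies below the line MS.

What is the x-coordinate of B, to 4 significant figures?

-34.21

M is at the origin; MS is horizontal with |MS| = 28.8 and S on the −x side, so S = (-28.80, 0.000). Since A1 is tangent to MS there, ES ⟂ MS, so E = S + (0, -6.9) = (-28.80, -6.900). Since EB ⟂ BZ (tangency), |EZ| = √(6.9² + 25.2²) = 26.13 regardless of where B sits on A1. So Z lies on both circle(M, 36.08) and circle(E, 26.13); the below-MS intersection is Z = (-18.56, -30.94). B is the foot of the tangent from Z: B = (-34.21, -11.18).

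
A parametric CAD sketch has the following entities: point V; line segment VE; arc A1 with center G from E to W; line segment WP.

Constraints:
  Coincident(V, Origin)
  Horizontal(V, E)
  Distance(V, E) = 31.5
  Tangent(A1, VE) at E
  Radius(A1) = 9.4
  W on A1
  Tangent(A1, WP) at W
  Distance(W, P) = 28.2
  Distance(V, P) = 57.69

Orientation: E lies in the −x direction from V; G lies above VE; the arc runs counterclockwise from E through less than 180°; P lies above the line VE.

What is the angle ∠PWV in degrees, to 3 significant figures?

169°

V is at the origin; VE is horizontal with |VE| = 31.5 and E on the −x side, so E = (-31.5, 0.00). Tangency of A1 to VE means the radius GE is perpendicular to VE, so G = E + (0, 9.4) = (-31.5, 9.40). Since GW ⟂ WP (tangency), |GP| = √(9.4² + 28.2²) = 29.7 regardless of where W sits on A1. So P lies on both circle(V, 57.69) and circle(G, 29.7); the above-VE intersection is P = (-45.3, 35.7). W is the foot of the tangent from P: W = (-25.0, 16.2).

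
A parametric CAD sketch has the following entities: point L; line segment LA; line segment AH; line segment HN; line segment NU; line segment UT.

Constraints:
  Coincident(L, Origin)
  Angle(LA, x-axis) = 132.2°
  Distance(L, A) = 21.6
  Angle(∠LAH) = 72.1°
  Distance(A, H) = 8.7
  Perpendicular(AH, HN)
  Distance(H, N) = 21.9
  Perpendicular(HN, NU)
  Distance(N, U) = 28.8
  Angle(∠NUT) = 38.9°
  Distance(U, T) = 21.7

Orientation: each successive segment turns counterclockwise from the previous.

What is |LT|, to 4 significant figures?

15.74

HN ⟂ NU, so NU runs at 60.10°; with |NU| = 28.8, U = (14.50, 22.51). ∠NUT = 38.9° gives UT at -158.8° from the x-axis; with |UT| = 21.7, T = (-5.736, 14.66). Then |LT| = |T − L| = 15.74.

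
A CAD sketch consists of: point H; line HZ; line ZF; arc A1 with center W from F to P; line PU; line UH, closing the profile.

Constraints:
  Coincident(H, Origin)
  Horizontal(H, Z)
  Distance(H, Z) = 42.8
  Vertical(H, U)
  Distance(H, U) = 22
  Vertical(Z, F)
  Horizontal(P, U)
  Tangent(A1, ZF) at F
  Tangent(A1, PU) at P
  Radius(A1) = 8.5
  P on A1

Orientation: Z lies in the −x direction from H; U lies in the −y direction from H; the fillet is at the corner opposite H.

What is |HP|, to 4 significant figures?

40.75

H is at the origin; HZ is horizontal with |HZ| = 42.8 and Z on the −x side, so Z = (-42.80, 0.000). H and U share the same x with |HU| = 22.0 and U on the −y side, so U = (0.000, -22.00). The virtual corner opposite H is at (-42.80, -22.00). Tangency of A1 to ZF means the radius WF is perpendicular to ZF and A1 meets PU tangentially, so WP is at right angles to PU, with radius 8.5, so the center W sits 8.5 in from both sides at W = (-34.30, -13.50). That places the tangent points at F = (-42.80, -13.50) on ZF and P = (-34.30, -22.00) on PU. Then |HP| = |P − H| = 40.75.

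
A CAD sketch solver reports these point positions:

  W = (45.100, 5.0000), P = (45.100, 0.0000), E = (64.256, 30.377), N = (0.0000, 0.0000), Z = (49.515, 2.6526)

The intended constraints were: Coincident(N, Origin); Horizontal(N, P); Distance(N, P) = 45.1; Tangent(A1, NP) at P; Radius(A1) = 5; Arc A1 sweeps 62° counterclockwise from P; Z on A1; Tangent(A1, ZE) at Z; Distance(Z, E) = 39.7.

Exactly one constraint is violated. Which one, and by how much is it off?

Distance(Z, E) = 39.7 — off by 8.30.

N = (0.00, 0.00) ✓; N.y = 0.00, P.y = 0.00 ✓; |NP| = 45.10 ✓; ∠(WP, PN) = 90.00° ✓; |WP| = 5.000 ✓; bearing(W→Z) − bearing(W→P) = 62.00° ✓; |WZ| = 5.000 ✓; ∠(WZ, ZE) = 90.00° ✓; |ZE| = 31.40 ✗.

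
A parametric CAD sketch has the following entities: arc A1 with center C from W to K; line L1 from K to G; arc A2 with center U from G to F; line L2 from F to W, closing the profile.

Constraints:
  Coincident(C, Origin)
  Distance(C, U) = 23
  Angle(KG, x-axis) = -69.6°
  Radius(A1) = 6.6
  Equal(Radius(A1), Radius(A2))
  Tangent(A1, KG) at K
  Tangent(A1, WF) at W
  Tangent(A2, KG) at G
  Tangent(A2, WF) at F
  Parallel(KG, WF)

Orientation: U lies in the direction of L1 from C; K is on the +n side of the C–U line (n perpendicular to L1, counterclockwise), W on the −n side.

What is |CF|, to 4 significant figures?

23.93

Tangency of A1 to both parallel lines with radius 6.6 puts K and W at C ± 6.6·n: K = (6.186, 2.301), W = (-6.186, -2.301). Equal radii place G and F the same way about U: G = U + 6.6·n = (14.20, -19.26), F = U − 6.6·n = (1.831, -23.86). Then |CF| = |F − C| = 23.93.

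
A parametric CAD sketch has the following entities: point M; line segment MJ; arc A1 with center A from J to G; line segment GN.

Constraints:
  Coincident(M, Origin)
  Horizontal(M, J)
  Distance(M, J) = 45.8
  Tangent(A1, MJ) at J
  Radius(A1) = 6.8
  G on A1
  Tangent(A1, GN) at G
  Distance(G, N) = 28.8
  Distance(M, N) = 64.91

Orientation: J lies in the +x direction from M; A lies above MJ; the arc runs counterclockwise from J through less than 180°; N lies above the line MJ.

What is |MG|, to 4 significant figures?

52.96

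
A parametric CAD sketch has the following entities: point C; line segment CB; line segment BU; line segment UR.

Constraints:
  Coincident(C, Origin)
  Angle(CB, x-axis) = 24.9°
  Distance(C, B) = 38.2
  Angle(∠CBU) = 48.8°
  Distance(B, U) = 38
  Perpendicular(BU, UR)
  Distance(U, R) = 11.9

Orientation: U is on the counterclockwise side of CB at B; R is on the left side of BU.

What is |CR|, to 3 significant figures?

21.2

∠CBU = 48.8°, so BU runs at 24.9° + (180° − 48.8°) = 156° from the x-axis; with |BU| = 38.0, U = B + 38.0·(cos 156°, sin 156°) = (-0.0926, 31.5). BU is perpendicular to UR; with |UR| = 11.9 on the left of BU, R = U + 11.9·(-0.405, -0.914) = (-4.91, 20.6). Then |CR| = |R − C| = 21.2.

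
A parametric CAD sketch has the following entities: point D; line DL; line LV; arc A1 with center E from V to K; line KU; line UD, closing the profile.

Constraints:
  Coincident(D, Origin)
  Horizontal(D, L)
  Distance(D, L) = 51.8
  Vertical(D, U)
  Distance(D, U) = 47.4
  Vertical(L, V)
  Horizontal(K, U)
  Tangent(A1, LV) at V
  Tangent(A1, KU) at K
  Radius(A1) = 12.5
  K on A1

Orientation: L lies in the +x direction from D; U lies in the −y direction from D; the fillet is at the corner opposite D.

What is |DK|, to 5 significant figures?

61.573

The virtual corner opposite D is at (51.800, -47.400). Tangency of A1 to LV means the radius EV is perpendicular to LV and tangency of A1 to KU means the radius EK is perpendicular to KU, with radius 12.5, so the center E sits 12.5 in from both sides at E = (39.300, -34.900). That places the tangent points at V = (51.800, -34.900) on LV and K = (39.300, -47.400) on KU. Then |DK| = |K − D| = 61.573.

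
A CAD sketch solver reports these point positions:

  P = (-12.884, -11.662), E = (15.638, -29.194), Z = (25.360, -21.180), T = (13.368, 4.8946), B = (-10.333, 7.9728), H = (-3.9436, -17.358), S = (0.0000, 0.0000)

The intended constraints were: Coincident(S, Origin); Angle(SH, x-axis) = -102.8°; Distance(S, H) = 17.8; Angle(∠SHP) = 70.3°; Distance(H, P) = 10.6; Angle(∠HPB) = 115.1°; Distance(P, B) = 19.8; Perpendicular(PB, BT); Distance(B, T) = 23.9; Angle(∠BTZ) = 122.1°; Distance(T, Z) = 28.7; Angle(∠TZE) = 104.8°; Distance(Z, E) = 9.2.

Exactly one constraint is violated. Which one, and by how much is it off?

Distance(Z, E) = 9.2 — off by 3.40.

S = (0.00, 0.00) ✓; SH at -102.8° ✓; |SH| = 17.80 ✓; ∠SHP = 70.30° ✓; |HP| = 10.60 ✓; ∠HPB = 115.1° ✓; |PB| = 19.80 ✓; ∠(PB, BT) = 90.00° ✓; |BT| = 23.90 ✓; ∠BTZ = 122.1° ✓; |TZ| = 28.70 ✓; ∠TZE = 104.8° ✓; |ZE| = 12.60 ✗.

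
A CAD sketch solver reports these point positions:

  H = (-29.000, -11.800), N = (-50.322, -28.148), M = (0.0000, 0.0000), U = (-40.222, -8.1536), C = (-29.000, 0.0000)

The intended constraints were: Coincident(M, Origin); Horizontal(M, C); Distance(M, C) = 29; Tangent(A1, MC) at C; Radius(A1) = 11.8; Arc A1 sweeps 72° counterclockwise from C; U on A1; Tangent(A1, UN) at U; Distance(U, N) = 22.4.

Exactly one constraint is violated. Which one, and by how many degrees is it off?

Tangent(A1, UN) at U — off by 8.80°.

M = (0.00, 0.00) ✓; M.y = 0.00, C.y = 0.00 ✓; |MC| = 29.00 ✓; ∠(HC, CM) = 90.00° ✓; |HC| = 11.80 ✓; bearing(H→U) − bearing(H→C) = 72.00° ✓; |HU| = 11.80 ✓; ∠(HU, UN) = 98.80° ✗; |UN| = 22.40 ✓.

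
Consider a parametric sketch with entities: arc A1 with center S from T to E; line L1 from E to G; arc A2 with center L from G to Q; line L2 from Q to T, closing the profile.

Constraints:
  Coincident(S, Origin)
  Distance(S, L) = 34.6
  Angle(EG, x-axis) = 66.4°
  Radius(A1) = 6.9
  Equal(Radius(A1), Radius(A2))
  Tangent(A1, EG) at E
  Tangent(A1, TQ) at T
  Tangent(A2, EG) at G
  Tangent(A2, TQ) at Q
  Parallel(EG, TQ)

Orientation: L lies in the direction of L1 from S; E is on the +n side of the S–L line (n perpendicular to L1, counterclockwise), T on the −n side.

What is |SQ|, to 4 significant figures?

35.28

Tangency of A1 to both parallel lines with radius 6.9 puts E and T at S ± 6.9·n: E = (-6.323, 2.762), T = (6.323, -2.762). Equal radii place G and Q the same way about L: G = L + 6.9·n = (7.529, 34.47), Q = L − 6.9·n = (20.17, 28.94). Then |SQ| = |Q − S| = 35.28.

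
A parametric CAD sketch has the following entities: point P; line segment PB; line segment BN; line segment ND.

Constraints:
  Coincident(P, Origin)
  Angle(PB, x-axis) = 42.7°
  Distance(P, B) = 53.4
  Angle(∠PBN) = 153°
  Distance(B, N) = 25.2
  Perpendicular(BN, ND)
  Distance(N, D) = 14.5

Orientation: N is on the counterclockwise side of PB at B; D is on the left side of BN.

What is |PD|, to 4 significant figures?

73.43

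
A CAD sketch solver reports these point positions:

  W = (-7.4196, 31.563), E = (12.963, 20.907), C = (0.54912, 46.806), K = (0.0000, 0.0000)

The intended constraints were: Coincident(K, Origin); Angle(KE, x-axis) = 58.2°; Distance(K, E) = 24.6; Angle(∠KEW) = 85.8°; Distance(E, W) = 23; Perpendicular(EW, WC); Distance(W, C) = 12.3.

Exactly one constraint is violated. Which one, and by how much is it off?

Distance(W, C) = 12.3 — off by 4.90.

K = (0.00, 0.00) ✓; KE at 58.20° ✓; |KE| = 24.60 ✓; ∠KEW = 85.80° ✓; |EW| = 23.00 ✓; ∠(EW, WC) = 90.00° ✓; |WC| = 17.20 ✗.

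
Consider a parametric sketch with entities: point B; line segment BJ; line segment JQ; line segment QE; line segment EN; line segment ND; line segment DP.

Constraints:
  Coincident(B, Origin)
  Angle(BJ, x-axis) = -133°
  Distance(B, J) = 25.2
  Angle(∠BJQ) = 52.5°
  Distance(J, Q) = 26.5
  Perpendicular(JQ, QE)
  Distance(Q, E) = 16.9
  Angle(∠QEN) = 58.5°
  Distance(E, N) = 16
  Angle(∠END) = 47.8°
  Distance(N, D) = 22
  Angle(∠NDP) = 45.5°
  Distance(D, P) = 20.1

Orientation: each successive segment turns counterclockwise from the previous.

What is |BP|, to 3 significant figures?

9.13

∠END = 47.8° gives ND at -21.8° from the x-axis; with |ND| = 22.0, D = (16.9, -19.3). ∠NDP = 45.5° gives DP at 113° from the x-axis; with |DP| = 20.1, P = (9.10, -0.789). Then |BP| = |P − B| = 9.13.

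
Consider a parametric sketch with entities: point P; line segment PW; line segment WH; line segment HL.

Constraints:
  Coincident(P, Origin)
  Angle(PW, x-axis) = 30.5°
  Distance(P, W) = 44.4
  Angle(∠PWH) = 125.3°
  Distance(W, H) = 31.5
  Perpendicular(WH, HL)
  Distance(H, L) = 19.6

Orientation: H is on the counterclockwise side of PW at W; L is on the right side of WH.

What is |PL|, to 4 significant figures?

79.90

∠PWH = 125.3°, so WH runs at 30.5° + (180° − 125.3°) = 85.20° from the x-axis; with |WH| = 31.5, H = W + 31.5·(cos 85.20°, sin 85.20°) = (40.89, 53.92). WH ⟂ HL; with |HL| = 19.6 on the right of WH, L = H + 19.6·(0.9965, -0.08368) = (60.42, 52.28). Then |PL| = |L − P| = 79.90.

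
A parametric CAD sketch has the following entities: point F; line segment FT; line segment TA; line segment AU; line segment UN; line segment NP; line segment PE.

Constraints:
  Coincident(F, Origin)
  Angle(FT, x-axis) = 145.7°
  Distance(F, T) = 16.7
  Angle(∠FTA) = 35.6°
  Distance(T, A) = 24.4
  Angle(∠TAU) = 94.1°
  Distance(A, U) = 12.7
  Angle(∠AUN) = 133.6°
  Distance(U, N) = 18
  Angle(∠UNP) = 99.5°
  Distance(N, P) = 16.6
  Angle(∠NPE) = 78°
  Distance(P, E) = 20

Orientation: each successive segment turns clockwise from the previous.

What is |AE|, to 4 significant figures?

11.41

F is at the origin; FT runs at 145.7° with length 16.7, so T = (-13.80, 9.411). ∠FTA = 35.6° gives TA at 1.300° from the x-axis; with |TA| = 24.4, A = (10.60, 9.964). ∠TAU = 94.1° gives AU at -84.60° from the x-axis; with |AU| = 12.7, U = (11.79, -2.679). ∠AUN = 133.6° gives UN at -131.0° from the x-axis; with |UN| = 18.0, N = (-0.01601, -16.26). ∠UNP = 99.5° gives NP at 148.5° from the x-axis; with |NP| = 16.6, P = (-14.17, -7.590). ∠NPE = 78.0° gives PE at 46.50° from the x-axis; with |PE| = 20.0, E = (-0.4027, 6.917). Then |AE| = |E − A| = 11.41.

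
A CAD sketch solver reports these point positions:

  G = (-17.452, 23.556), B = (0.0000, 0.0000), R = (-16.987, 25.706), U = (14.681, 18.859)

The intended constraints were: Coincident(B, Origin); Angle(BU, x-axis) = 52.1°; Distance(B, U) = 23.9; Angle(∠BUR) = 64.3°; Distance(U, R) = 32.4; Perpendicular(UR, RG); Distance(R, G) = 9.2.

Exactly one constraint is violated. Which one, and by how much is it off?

Distance(R, G) = 9.2 — off by 7.00.

B = (0.00, 0.00) ✓; BU at 52.10° ✓; |BU| = 23.90 ✓; ∠BUR = 64.30° ✓; |UR| = 32.40 ✓; ∠(UR, RG) = 90.00° ✓; |RG| = 2.200 ✗.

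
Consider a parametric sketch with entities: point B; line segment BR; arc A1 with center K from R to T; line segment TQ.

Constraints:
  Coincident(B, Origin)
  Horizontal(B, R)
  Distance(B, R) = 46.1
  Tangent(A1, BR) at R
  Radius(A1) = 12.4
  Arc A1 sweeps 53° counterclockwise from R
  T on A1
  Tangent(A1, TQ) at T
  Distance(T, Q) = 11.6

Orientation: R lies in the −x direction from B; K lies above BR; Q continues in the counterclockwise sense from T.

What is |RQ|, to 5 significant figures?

22.063

On A1, R sits at bearing -90° from K; a 53° counterclockwise sweep puts T at bearing -37°, so T = K + 12.4·(cos -37°, sin -37°) = (-36.197, 4.9375). Tangency of A1 to TQ means the radius KT is perpendicular to TQ, so TQ runs along (−sin -37°, cos -37°); with |TQ| = 11.6, Q = (-29.216, 14.202). Then |RQ| = |Q − R| = 22.063.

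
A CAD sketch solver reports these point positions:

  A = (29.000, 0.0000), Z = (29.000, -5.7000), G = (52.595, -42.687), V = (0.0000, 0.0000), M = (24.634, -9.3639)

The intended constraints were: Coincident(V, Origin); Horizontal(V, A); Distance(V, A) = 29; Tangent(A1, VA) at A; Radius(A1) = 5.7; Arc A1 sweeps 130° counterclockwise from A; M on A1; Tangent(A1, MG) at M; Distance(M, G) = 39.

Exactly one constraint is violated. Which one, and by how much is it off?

Distance(M, G) = 39 — off by 4.50.

V = (0.00, 0.00) ✓; V.y = 0.00, A.y = 0.00 ✓; |VA| = 29.00 ✓; ∠(ZA, AV) = 90.00° ✓; |ZA| = 5.700 ✓; bearing(Z→M) − bearing(Z→A) = 130.0° ✓; |ZM| = 5.700 ✓; ∠(ZM, MG) = 90.00° ✓; |MG| = 43.50 ✗.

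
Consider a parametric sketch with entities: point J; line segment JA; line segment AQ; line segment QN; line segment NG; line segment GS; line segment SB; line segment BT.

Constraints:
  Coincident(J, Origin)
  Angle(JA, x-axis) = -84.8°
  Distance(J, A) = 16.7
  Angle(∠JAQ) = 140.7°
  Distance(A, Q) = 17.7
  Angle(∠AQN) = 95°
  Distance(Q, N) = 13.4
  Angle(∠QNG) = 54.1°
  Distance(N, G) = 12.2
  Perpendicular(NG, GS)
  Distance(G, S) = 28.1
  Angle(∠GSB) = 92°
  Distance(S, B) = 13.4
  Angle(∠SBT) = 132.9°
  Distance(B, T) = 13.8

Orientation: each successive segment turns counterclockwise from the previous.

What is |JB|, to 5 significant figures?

51.973

NG is perpendicular to GS, so GS runs at -104.60°; with |GS| = 28.1, S = (5.3702, -44.850). ∠GSB = 92.0° gives SB at -16.600° from the x-axis; with |SB| = 13.4, B = (18.212, -48.678). Then |JB| = |B − J| = 51.973.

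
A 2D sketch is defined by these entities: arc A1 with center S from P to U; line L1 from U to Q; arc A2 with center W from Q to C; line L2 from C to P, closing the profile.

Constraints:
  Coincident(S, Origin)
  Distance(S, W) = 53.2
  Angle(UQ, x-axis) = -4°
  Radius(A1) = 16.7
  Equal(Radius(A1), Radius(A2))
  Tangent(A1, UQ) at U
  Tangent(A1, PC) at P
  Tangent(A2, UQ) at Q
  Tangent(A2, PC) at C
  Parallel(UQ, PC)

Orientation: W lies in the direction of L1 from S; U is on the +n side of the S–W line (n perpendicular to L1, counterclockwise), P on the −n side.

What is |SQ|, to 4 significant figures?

55.76

Tangency of A1 to both parallel lines with radius 16.7 puts U and P at S ± 16.7·n: U = (1.165, 16.66), P = (-1.165, -16.66). Equal radii place Q and C the same way about W: Q = W + 16.7·n = (54.24, 12.95), C = W − 16.7·n = (51.91, -20.37). Then |SQ| = |Q − S| = 55.76.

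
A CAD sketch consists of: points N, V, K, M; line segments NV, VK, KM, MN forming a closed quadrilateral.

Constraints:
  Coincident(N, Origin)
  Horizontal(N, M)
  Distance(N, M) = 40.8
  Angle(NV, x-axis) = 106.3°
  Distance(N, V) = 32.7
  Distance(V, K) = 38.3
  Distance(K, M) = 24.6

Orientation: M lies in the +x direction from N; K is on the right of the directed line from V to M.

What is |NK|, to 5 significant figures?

16.611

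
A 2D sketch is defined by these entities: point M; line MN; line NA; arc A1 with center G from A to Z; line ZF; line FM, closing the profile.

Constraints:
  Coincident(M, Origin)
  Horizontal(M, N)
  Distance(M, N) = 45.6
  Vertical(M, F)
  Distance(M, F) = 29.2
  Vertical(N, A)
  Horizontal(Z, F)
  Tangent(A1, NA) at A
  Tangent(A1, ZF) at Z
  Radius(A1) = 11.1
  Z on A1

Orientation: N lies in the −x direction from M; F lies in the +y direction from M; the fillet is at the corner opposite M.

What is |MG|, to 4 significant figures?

38.96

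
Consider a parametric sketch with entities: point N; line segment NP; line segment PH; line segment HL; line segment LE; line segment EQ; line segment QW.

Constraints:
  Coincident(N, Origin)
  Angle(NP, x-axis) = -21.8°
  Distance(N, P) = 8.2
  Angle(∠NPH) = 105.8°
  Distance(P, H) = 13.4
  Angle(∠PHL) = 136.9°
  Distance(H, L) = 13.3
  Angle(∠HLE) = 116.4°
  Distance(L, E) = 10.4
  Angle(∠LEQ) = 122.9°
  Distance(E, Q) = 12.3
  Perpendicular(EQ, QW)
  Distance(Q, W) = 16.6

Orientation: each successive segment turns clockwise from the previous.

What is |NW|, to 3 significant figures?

6.06

N is at the origin; NP runs at -21.8° with length 8.2, so P = (7.61, -3.05). ∠NPH = 105.8° gives PH at -96.0° from the x-axis; with |PH| = 13.4, H = (6.21, -16.4). ∠PHL = 136.9° gives HL at -139° from the x-axis; with |HL| = 13.3, L = (-3.84, -25.1). ∠HLE = 116.4° gives LE at 157° from the x-axis; with |LE| = 10.4, E = (-13.4, -21.1). ∠LEQ = 122.9° gives EQ at 100° from the x-axis; with |EQ| = 12.3, Q = (-15.6, -8.96). EQ is perpendicular to QW, so QW runs at 10.2°; with |QW| = 16.6, W = (0.725, -6.02). Then |NW| = |W − N| = 6.06.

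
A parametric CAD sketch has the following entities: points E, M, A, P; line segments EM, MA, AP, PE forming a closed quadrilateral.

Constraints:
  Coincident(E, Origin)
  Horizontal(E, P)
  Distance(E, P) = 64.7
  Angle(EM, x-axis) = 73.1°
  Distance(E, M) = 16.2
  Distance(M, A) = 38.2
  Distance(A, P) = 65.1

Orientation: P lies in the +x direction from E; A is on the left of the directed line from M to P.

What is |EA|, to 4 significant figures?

54.21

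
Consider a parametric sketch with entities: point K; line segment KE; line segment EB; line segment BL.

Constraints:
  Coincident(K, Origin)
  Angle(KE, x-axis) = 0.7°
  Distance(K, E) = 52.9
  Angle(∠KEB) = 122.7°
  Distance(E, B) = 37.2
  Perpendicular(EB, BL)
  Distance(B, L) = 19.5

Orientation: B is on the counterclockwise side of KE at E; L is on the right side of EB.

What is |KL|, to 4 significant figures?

91.79

K is at the origin; KE runs at 0.7° with length 52.9, so E = 52.9·(cos 0.7°, sin 0.7°) = (52.90, 0.6463). ∠KEB = 122.7°, so EB runs at 0.7° + (180° − 122.7°) = 58.00° from the x-axis; with |EB| = 37.2, B = E + 37.2·(cos 58.00°, sin 58.00°) = (72.61, 32.19). EB ⟂ BL; with |BL| = 19.5 on the right of EB, L = B + 19.5·(0.8480, -0.5299) = (89.15, 21.86). Then |KL| = |L − K| = 91.79.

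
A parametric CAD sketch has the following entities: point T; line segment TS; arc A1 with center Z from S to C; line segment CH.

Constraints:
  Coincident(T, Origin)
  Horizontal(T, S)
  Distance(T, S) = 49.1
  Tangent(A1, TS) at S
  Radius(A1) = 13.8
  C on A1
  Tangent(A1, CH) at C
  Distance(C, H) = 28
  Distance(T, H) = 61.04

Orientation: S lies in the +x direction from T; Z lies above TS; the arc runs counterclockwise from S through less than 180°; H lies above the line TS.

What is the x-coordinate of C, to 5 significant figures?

59.789

Checks: T = (0.00, 0.00) ✓; T.y = 0.00, S.y = 0.00 ✓; |ZC| = 13.80 ✓; ∠(ZC, CH) = 90.00° ✓; |CH| = 28.00 ✓; |TH| = 61.04 ✓.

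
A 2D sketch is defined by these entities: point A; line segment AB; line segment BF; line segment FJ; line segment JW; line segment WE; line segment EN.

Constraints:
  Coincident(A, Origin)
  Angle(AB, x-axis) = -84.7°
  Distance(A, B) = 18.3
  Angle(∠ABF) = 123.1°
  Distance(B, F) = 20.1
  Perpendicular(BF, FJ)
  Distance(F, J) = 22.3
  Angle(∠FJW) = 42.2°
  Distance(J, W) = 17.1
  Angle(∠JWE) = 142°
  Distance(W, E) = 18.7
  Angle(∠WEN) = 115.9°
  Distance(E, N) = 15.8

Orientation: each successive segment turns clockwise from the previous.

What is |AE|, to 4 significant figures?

29.83

∠FJW = 42.2° gives JW at -9.400° from the x-axis; with |JW| = 17.1, W = (-11.04, -16.02). ∠JWE = 142.0° gives WE at -47.40° from the x-axis; with |WE| = 18.7, E = (1.615, -29.79). Then |AE| = |E − A| = 29.83.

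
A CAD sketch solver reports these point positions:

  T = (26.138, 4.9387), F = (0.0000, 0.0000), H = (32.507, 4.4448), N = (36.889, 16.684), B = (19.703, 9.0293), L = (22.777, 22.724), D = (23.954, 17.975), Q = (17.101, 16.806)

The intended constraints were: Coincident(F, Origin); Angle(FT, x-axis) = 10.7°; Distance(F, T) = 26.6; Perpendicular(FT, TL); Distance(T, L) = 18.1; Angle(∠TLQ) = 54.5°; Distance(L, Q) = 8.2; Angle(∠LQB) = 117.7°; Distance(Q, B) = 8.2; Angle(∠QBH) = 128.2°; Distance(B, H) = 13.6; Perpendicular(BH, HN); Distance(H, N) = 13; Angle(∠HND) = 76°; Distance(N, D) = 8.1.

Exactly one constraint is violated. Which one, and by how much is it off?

Distance(N, D) = 8.1 — off by 4.90.

F = (0.00, 0.00) ✓; FT at 10.70° ✓; |FT| = 26.60 ✓; ∠(FT, TL) = 90.00° ✓; |TL| = 18.10 ✓; ∠TLQ = 54.51° ✓; |LQ| = 8.200 ✓; ∠LQB = 117.7° ✓; |QB| = 8.200 ✓; ∠QBH = 128.2° ✓; |BH| = 13.60 ✓; ∠(BH, HN) = 90.00° ✓; |HN| = 13.00 ✓; ∠HND = 76.00° ✓; |ND| = 13.00 ✗.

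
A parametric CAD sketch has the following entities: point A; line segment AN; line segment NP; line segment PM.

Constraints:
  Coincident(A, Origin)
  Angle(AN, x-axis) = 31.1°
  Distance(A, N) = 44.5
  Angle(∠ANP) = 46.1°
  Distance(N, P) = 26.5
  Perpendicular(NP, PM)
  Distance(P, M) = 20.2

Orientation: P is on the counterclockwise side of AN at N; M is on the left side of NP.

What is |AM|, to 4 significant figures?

12.64

A is at the origin; AN runs at 31.1° with length 44.5, so N = 44.5·(cos 31.1°, sin 31.1°) = (38.10, 22.99). ∠ANP = 46.1°, so NP runs at 31.1° + (180° − 46.1°) = 165.0° from the x-axis; with |NP| = 26.5, P = N + 26.5·(cos 165.0°, sin 165.0°) = (12.51, 29.84). The perpendicularity gives PM at right angles to NP; with |PM| = 20.2 on the left of NP, M = P + 20.2·(-0.2588, -0.9659) = (7.279, 10.33). Then |AM| = |M − A| = 12.64.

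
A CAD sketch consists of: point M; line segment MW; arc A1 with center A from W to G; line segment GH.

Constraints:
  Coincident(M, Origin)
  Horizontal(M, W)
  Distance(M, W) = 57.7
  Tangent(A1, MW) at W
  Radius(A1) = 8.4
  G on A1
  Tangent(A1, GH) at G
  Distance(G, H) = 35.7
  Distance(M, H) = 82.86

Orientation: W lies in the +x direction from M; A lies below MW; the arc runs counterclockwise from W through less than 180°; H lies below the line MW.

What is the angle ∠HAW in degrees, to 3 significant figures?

159°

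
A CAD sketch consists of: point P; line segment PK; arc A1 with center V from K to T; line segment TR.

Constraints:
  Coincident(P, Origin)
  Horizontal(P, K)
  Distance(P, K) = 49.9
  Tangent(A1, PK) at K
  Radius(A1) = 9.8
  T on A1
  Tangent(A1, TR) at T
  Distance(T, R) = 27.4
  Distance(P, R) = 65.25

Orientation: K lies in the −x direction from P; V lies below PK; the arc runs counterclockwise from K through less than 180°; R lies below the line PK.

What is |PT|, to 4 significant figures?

60.64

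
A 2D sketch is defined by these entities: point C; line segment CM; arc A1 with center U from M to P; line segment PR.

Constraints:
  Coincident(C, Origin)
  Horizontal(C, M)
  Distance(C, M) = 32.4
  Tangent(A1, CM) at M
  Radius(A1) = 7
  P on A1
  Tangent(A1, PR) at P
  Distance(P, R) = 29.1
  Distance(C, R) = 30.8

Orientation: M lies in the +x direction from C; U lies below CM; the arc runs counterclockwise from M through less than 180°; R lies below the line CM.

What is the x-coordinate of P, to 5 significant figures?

26.367

C is at the origin; CM is horizontal with |CM| = 32.4 and M on the +x side, so M = (32.400, 0.0000). Since A1 is tangent to CM there, UM ⟂ CM, so U = M + (0, -7) = (32.400, -7.0000). Since UP ⟂ PR (tangency), |UR| = √(7.0² + 29.1²) = 29.930 regardless of where P sits on A1. So R lies on both circle(C, 30.8) and circle(U, 29.930); the below-CM intersection is R = (11.608, -28.529). P is the foot of the tangent from R: P = (26.367, -3.4496).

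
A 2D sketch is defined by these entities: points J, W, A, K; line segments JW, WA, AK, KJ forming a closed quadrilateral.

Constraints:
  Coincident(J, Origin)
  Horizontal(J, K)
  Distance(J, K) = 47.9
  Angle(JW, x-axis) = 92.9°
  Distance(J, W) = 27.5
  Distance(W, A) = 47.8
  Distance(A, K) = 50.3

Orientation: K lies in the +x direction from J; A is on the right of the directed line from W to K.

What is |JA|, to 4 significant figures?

20.31

Checks: JW at 92.90° ✓; |WA| = 47.80 ✓; |AK| = 50.30 ✓.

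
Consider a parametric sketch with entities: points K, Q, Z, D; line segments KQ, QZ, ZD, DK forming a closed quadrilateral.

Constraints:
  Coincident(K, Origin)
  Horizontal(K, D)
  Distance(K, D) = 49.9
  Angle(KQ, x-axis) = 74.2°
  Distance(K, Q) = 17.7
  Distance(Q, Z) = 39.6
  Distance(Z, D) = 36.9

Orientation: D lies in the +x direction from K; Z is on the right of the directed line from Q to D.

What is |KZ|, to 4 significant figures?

27.50

K is at the origin; K and D share the same y with |KD| = 49.9 and D in +x, so D = (49.9, 0). KQ runs at 74.2° with |KQ| = 17.7, so Q = (4.819, 17.03). Z is determined by |QZ| = 39.6 and |ZD| = 36.9 together: it lies at the intersection of circle(Q, 39.6) and circle(D, 36.9). With |QD| = 48.19, the foot of the radical line on QD is 26.24 from Q and the perpendicular offset is √(39.6² − 26.24²) = 29.66. Taking the right-of-QD solution: Z = (18.88, -19.99).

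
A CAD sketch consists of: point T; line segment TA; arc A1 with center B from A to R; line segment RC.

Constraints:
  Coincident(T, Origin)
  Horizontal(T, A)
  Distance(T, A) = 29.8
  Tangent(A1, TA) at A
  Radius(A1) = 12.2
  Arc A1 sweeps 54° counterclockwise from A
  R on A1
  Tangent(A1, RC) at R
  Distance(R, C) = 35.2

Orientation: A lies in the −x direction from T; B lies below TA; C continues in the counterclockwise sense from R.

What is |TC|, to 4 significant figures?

69.04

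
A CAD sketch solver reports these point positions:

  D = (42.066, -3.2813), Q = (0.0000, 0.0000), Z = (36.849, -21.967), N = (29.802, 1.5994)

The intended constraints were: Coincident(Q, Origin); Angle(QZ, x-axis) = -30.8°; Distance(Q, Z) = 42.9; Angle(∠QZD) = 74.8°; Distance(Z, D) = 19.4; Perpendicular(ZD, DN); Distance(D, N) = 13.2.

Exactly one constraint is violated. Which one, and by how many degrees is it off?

Perpendicular(ZD, DN) — off by 6.10°.

Q = (0.00, 0.00) ✓; QZ at -30.80° ✓; |QZ| = 42.90 ✓; ∠QZD = 74.80° ✓; |ZD| = 19.40 ✓; ∠(ZD, DN) = 83.90° ✗; |DN| = 13.20 ✓.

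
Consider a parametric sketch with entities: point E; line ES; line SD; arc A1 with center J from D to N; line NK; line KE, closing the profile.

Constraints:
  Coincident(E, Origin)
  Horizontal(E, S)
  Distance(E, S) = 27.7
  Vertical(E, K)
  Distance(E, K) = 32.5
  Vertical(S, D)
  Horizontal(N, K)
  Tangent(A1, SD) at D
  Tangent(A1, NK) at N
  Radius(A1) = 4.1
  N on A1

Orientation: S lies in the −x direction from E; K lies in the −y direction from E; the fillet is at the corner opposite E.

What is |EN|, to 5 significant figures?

40.165

E is at the origin; E and S share the same y with |ES| = 27.7 and S on the −x side, so S = (-27.700, 0.0000). EK is vertical with |EK| = 32.5 and K on the −y side, so K = (0.0000, -32.500). The virtual corner opposite E is at (-27.700, -32.500). Tangency of A1 to SD means the radius JD is perpendicular to SD and tangency of A1 to NK means the radius JN is perpendicular to NK, with radius 4.1, so the center J sits 4.1 in from both sides at J = (-23.600, -28.400). That places the tangent points at D = (-27.700, -28.400) on SD and N = (-23.600, -32.500) on NK. Then |EN| = |N − E| = 40.165.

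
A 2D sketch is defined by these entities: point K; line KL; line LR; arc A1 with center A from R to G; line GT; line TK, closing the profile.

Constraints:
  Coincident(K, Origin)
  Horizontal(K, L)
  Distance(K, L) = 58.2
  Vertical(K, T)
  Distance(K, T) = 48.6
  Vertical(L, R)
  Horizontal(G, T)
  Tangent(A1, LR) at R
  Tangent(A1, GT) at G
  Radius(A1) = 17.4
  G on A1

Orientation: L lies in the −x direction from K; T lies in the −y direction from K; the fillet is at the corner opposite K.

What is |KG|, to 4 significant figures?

63.46

The virtual corner opposite K is at (-58.20, -48.60). Since A1 is tangent to LR there, AR ⟂ LR and A1 meets GT tangentially, so AG is at right angles to GT, with radius 17.4, so the center A sits 17.4 in from both sides at A = (-40.80, -31.20). That places the tangent points at R = (-58.20, -31.20) on LR and G = (-40.80, -48.60) on GT. Then |KG| = |G − K| = 63.46.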